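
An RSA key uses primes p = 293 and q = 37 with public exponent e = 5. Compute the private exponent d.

4205

φ(n) = (p−1)(q−1) = 292·36 = 10512.
Need d with 5·d ≡ 1 (mod 10512). Apply the extended Euclidean algorithm:
10512 = 2102×5 + 2
5 = 2×2 + 1
2 = 2×1 + 0
Back-substitute:
1 = 5 − 2·2
1 = −2·10512 + 4205·5
So 5·4205 ≡ 1 (mod 10512), hence d = 4205.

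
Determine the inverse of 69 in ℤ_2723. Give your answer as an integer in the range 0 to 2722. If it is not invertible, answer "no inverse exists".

1105

Extended Euclidean algorithm:
2723 = 39×69 + 32
69 = 2×32 + 5
32 = 6×5 + 2
5 = 2×2 + 1
2 = 2×1 + 0
gcd = 1, so the inverse exists. Back-substitute:
1 = 5 − 2·2
1 = −2·32 + 13·5
1 = 13·69 − 28·32
1 = −28·2723 + 1105·69
So 69·1105 ≡ 1 (mod 2723).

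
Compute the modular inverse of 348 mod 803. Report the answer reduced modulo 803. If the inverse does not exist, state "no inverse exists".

Extended Euclidean algorithm:
803 = 2×348 + 107
348 = 3×107 + 27
107 = 3×27 + 26
27 = 1×26 + 1
26 = 26×1 + 0
Since gcd(348, 803) = 1, back-substitute to write 1 as a combination:
1 = 27 − 26
1 = −107 + 4·27
1 = 4·348 − 13·107
1 = −13·803 + 30·348
So 348·30 ≡ 1 (mod 803).

30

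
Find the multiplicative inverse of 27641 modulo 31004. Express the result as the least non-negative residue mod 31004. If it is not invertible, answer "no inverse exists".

gcd(31004, 27641) by repeated division:
31004 = 1*27641 + 3363
27641 = 8*3363 + 737
3363 = 4*737 + 415
737 = 1*415 + 322
415 = 1*322 + 93
322 = 3*93 + 43
93 = 2*43 + 7
43 = 6*7 + 1
7 = 7*1 + 0
gcd = 1, so the inverse exists. Back-substitute:
1 = 43 − 6·7
1 = −6·93 + 13·43
1 = 13·322 − 45·93
1 = −45·415 + 58·322
1 = 58·737 − 103·415
1 = −103·3363 + 470·737
1 = 470·27641 − 3863·3363
1 = −3863·31004 + 4333·27641
So 27641·4333 ≡ 1 (mod 31004).

4333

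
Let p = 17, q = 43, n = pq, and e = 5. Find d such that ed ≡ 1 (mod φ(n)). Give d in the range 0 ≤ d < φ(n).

φ(n) = (p−1)(q−1) = 16·42 = 672.
Need d with 5·d ≡ 1 (mod 672). Apply the extended Euclidean algorithm:
672 = 134·5 + 2
5 = 2·2 + 1
2 = 2·1 + 0
Back-substitute:
1 = 5 − 2·2
1 = −2·672 + 269·5
So 5·269 ≡ 1 (mod 672), hence d = 269.

269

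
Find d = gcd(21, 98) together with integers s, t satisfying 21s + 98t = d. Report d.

7

Apply Euclid's algorithm to 98 and 21:
98 = 4·21 + 14
21 = 1·14 + 7
14 = 2·7 + 0
gcd(21, 98) = 7.
Express as a combination:
7 = 21 − 14
7 = −98 + 5·21
So 7 = (-1)·98 + (5)·21.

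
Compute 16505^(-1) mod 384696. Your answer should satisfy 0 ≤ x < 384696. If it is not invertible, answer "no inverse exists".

338057

Apply the Euclidean algorithm to 384696 and 16505:
384696 = 23*16505 + 5081
16505 = 3*5081 + 1262
5081 = 4*1262 + 33
1262 = 38*33 + 8
33 = 4*8 + 1
8 = 8*1 + 0
gcd = 1, so the inverse exists. Back-substitute:
1 = 33 − 4·8
1 = −4·1262 + 153·33
1 = 153·5081 − 616·1262
1 = −616·16505 + 2001·5081
1 = 2001·384696 − 46639·16505
Thus 16505·(-46639) ≡ 1 (mod 384696); reducing, -46639 mod 384696 = 338057.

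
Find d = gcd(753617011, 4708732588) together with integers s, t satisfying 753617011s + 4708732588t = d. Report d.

Repeated division:
4708732588 = 6×753617011 + 187030522
753617011 = 4×187030522 + 5494923
187030522 = 34×5494923 + 203140
5494923 = 27×203140 + 10143
203140 = 20×10143 + 280
10143 = 36×280 + 63
280 = 4×63 + 28
63 = 2×28 + 7
28 = 4×7 + 0
gcd(753617011, 4708732588) = 7.
Back-substituting:
7 = 63 − 2·28
7 = −2·280 + 9·63
7 = 9·10143 − 326·280
7 = −326·203140 + 6529·10143
7 = 6529·5494923 − 176609·203140
7 = −176609·187030522 + 6011235·5494923
7 = 6011235·753617011 − 24221549·187030522
7 = −24221549·4708732588 + 151340529·753617011
So 7 = (-24221549)·4708732588 + (151340529)·753617011.

7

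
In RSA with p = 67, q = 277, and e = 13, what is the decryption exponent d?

φ(n) = (p−1)(q−1) = 66·276 = 18216.
Need d with 13·d ≡ 1 (mod 18216). Apply the extended Euclidean algorithm:
18216 = 1401·13 + 3
13 = 4·3 + 1
3 = 3·1 + 0
Back-substitute:
1 = 13 − 4·3
1 = −4·18216 + 5605·13
So 13·5605 ≡ 1 (mod 18216), hence d = 5605.

5605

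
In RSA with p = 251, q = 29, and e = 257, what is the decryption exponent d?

5393

φ(n) = (p−1)(q−1) = 250·28 = 7000.
Need d with 257·d ≡ 1 (mod 7000). Apply the extended Euclidean algorithm:
7000 = 27*257 + 61
257 = 4*61 + 13
61 = 4*13 + 9
13 = 1*9 + 4
9 = 2*4 + 1
4 = 4*1 + 0
Back-substitute:
1 = 9 − 2·4
1 = −2·13 + 3·9
1 = 3·61 − 14·13
1 = −14·257 + 59·61
1 = 59·7000 − 1607·257
So 257·(-1607) ≡ 1 (mod 7000), hence d ≡ -1607 ≡ 5393 (mod 7000).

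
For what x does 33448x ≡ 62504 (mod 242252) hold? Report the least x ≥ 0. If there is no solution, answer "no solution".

4304

First find gcd(33448, 242252):
242252 = 7*33448 + 8116
33448 = 4*8116 + 984
8116 = 8*984 + 244
984 = 4*244 + 8
244 = 30*8 + 4
8 = 2*4 + 0
gcd = 4 and 4 | 62504, so solutions exist. Divide through by 4: 8362x ≡ 15626 (mod 60563).
Now find 8362⁻¹ mod 60563:
60563 = 7×8362 + 2029
8362 = 4×2029 + 246
2029 = 8×246 + 61
246 = 4×61 + 2
61 = 30×2 + 1
2 = 2×1 + 0
Back-substitute:
1 = 61 − 30·2
1 = −30·246 + 121·61
1 = 121·2029 − 998·246
1 = −998·8362 + 4113·2029
1 = 4113·60563 − 29789·8362
So 8362·(-29789) ≡ 1 (mod 60563), i.e. 8362⁻¹ ≡ 30774.
Then x ≡ 30774·15626 ≡ 4304 (mod 60563); the smallest non-negative solution is x = 4304.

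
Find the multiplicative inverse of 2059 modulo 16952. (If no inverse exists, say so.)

Extended Euclidean algorithm:
16952 = 8*2059 + 480
2059 = 4*480 + 139
480 = 3*139 + 63
139 = 2*63 + 13
63 = 4*13 + 11
13 = 1*11 + 2
11 = 5*2 + 1
2 = 2*1 + 0
The gcd is 1. Working backward:
1 = 11 − 5·2
1 = −5·13 + 6·11
1 = 6·63 − 29·13
1 = −29·139 + 64·63
1 = 64·480 − 221·139
1 = −221·2059 + 948·480
1 = 948·16952 − 7805·2059
Hence 2059⁻¹ ≡ -7805 ≡ 9147 (mod 16952).

9147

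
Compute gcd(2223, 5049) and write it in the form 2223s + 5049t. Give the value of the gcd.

Euclidean algorithm:
5049 = 2×2223 + 603
2223 = 3×603 + 414
603 = 1×414 + 189
414 = 2×189 + 36
189 = 5×36 + 9
36 = 4×9 + 0
gcd(2223, 5049) = 9.
Working backward:
9 = 189 − 5·36
9 = −5·414 + 11·189
9 = 11·603 − 16·414
9 = −16·2223 + 59·603
9 = 59·5049 − 134·2223
So 9 = (59)·5049 + (-134)·2223.

9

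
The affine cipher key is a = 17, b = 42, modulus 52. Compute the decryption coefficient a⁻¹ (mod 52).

Run Euclid on (52, 17):
52 = 3*17 + 1
17 = 17*1 + 0
The gcd is 1. Working backward:
1 = 52 − 3·17
So 17·(-3) ≡ 1 (mod 52), and -3 ≡ 49 (mod 52).

49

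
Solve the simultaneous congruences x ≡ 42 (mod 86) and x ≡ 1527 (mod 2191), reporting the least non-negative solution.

Write x = 42 + 86·k. Then 86·k ≡ 1527 − 42 ≡ 1485 (mod 2191).
Need 86⁻¹ mod 2191. Extended Euclid on (2191, 86):
2191 = 25·86 + 41
86 = 2·41 + 4
41 = 10·4 + 1
4 = 4·1 + 0
Back-substitute:
1 = 41 − 10·4
1 = −10·86 + 21·41
1 = 21·2191 − 535·86
86⁻¹ ≡ 1656 (mod 2191), so k ≡ 1656·1485 ≡ 858 (mod 2191).
x = 42 + 86·858 = 73830.

73830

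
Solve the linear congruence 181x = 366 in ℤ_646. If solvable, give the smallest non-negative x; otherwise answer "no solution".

First find gcd(181, 646):
646 = 3·181 + 103
181 = 1·103 + 78
103 = 1·78 + 25
78 = 3·25 + 3
25 = 8·3 + 1
3 = 3·1 + 0
gcd = 1, so a unique solution mod 646 exists.
Back-substitute for the Bézout coefficients:
1 = 25 − 8·3
1 = −8·78 + 25·25
1 = 25·103 − 33·78
1 = −33·181 + 58·103
1 = 58·646 − 207·181
So 181·(-207) ≡ 1 (mod 646), giving 181⁻¹ ≡ 439.
x ≡ 181⁻¹·366 ≡ 439·366 ≡ 466 (mod 646).

466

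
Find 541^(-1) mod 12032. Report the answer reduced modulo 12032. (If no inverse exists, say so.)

gcd(12032, 541) by repeated division:
12032 = 22·541 + 130
541 = 4·130 + 21
130 = 6·21 + 4
21 = 5·4 + 1
4 = 4·1 + 0
gcd = 1, so the inverse exists. Back-substitute:
1 = 21 − 5·4
1 = −5·130 + 31·21
1 = 31·541 − 129·130
1 = −129·12032 + 2869·541
So 541·2869 ≡ 1 (mod 12032).

2869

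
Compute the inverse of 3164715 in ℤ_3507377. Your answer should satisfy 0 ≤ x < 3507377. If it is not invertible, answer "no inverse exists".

385322

Extended Euclidean algorithm:
3507377 = 1×3164715 + 342662
3164715 = 9×342662 + 80757
342662 = 4×80757 + 19634
80757 = 4×19634 + 2221
19634 = 8×2221 + 1866
2221 = 1×1866 + 355
1866 = 5×355 + 91
355 = 3×91 + 82
91 = 1×82 + 9
82 = 9×9 + 1
9 = 9×1 + 0
gcd = 1, so the inverse exists. Back-substitute:
1 = 82 − 9·9
1 = −9·91 + 10·82
1 = 10·355 − 39·91
1 = −39·1866 + 205·355
1 = 205·2221 − 244·1866
1 = −244·19634 + 2157·2221
1 = 2157·80757 − 8872·19634
1 = −8872·342662 + 37645·80757
1 = 37645·3164715 − 347677·342662
1 = −347677·3507377 + 385322·3164715
So 3164715·385322 ≡ 1 (mod 3507377).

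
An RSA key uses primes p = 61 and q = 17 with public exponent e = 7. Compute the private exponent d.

823

φ(n) = (p−1)(q−1) = 60·16 = 960.
Need d with 7·d ≡ 1 (mod 960). Apply the extended Euclidean algorithm:
960 = 137*7 + 1
7 = 7*1 + 0
Back-substitute:
1 = 960 − 137·7
So 7·(-137) ≡ 1 (mod 960), hence d ≡ -137 ≡ 823 (mod 960).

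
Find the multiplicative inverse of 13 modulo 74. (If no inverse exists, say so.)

57

Apply the Euclidean algorithm to 74 and 13:
74 = 5·13 + 9
13 = 1·9 + 4
9 = 2·4 + 1
4 = 4·1 + 0
Since gcd(13, 74) = 1, back-substitute to write 1 as a combination:
1 = 9 − 2·4
1 = −2·13 + 3·9
1 = 3·74 − 17·13
Thus 13·(-17) ≡ 1 (mod 74); reducing, -17 mod 74 = 57.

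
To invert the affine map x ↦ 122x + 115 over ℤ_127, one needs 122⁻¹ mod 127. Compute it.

76

Run Euclid on (127, 122):
127 = 1*122 + 5
122 = 24*5 + 2
5 = 2*2 + 1
2 = 2*1 + 0
The gcd is 1. Working backward:
1 = 5 − 2·2
1 = −2·122 + 49·5
1 = 49·127 − 51·122
Hence 122⁻¹ ≡ -51 ≡ 76 (mod 127).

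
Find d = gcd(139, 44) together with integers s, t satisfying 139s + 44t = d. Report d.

1

Repeated division:
139 = 3×44 + 7
44 = 6×7 + 2
7 = 3×2 + 1
2 = 2×1 + 0
gcd(139, 44) = 1.
Back-substituting:
1 = 7 − 3·2
1 = −3·44 + 19·7
1 = 19·139 − 60·44
So 1 = (19)·139 + (-60)·44.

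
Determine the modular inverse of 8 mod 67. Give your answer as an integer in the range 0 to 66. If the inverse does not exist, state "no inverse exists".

42

Extended Euclidean algorithm:
67 = 8×8 + 3
8 = 2×3 + 2
3 = 1×2 + 1
2 = 2×1 + 0
gcd = 1, so the inverse exists. Back-substitute:
1 = 3 − 2
1 = −8 + 3·3
1 = 3·67 − 25·8
So 8·(-25) ≡ 1 (mod 67), and -25 ≡ 42 (mod 67).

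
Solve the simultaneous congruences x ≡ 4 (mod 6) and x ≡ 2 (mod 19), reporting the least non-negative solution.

40

Write x = 4 + 6·k. Then 6·k ≡ 2 − 4 ≡ 17 (mod 19).
Need 6⁻¹ mod 19. Extended Euclid on (19, 6):
19 = 3*6 + 1
6 = 6*1 + 0
Back-substitute:
1 = 19 − 3·6
6⁻¹ ≡ 16 (mod 19), so k ≡ 16·17 ≡ 6 (mod 19).
x = 4 + 6·6 = 40.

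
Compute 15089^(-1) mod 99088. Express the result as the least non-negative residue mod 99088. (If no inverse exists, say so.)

13889

Run Euclid on (99088, 15089):
99088 = 6·15089 + 8554
15089 = 1·8554 + 6535
8554 = 1·6535 + 2019
6535 = 3·2019 + 478
2019 = 4·478 + 107
478 = 4·107 + 50
107 = 2·50 + 7
50 = 7·7 + 1
7 = 7·1 + 0
The gcd is 1. Working backward:
1 = 50 − 7·7
1 = −7·107 + 15·50
1 = 15·478 − 67·107
1 = −67·2019 + 283·478
1 = 283·6535 − 916·2019
1 = −916·8554 + 1199·6535
1 = 1199·15089 − 2115·8554
1 = −2115·99088 + 13889·15089
So 15089·13889 ≡ 1 (mod 99088).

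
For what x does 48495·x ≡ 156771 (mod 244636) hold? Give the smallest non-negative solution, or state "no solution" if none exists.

First find gcd(48495, 244636):
244636 = 5*48495 + 2161
48495 = 22*2161 + 953
2161 = 2*953 + 255
953 = 3*255 + 188
255 = 1*188 + 67
188 = 2*67 + 54
67 = 1*54 + 13
54 = 4*13 + 2
13 = 6*2 + 1
2 = 2*1 + 0
gcd = 1, so a unique solution mod 244636 exists.
Back-substitute for the Bézout coefficients:
1 = 13 − 6·2
1 = −6·54 + 25·13
1 = 25·67 − 31·54
1 = −31·188 + 87·67
1 = 87·255 − 118·188
1 = −118·953 + 441·255
1 = 441·2161 − 1000·953
1 = −1000·48495 + 22441·2161
1 = 22441·244636 − 113205·48495
So 48495·(-113205) ≡ 1 (mod 244636), giving 48495⁻¹ ≡ 131431.
x ≡ 48495⁻¹·156771 ≡ 131431·156771 ≡ 102201 (mod 244636).

102201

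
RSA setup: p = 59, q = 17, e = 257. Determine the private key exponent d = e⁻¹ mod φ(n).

65

φ(n) = (p−1)(q−1) = 58·16 = 928.
Need d with 257·d ≡ 1 (mod 928). Apply the extended Euclidean algorithm:
928 = 3*257 + 157
257 = 1*157 + 100
157 = 1*100 + 57
100 = 1*57 + 43
57 = 1*43 + 14
43 = 3*14 + 1
14 = 14*1 + 0
Back-substitute:
1 = 43 − 3·14
1 = −3·57 + 4·43
1 = 4·100 − 7·57
1 = −7·157 + 11·100
1 = 11·257 − 18·157
1 = −18·928 + 65·257
So 257·65 ≡ 1 (mod 928), hence d = 65.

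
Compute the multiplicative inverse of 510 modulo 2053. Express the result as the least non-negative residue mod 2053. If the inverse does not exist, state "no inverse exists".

1421

Apply the Euclidean algorithm to 2053 and 510:
2053 = 4*510 + 13
510 = 39*13 + 3
13 = 4*3 + 1
3 = 3*1 + 0
Since gcd(510, 2053) = 1, back-substitute to write 1 as a combination:
1 = 13 − 4·3
1 = −4·510 + 157·13
1 = 157·2053 − 632·510
Thus 510·(-632) ≡ 1 (mod 2053); reducing, -632 mod 2053 = 1421.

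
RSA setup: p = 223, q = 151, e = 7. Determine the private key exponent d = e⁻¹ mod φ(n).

28543

φ(n) = (p−1)(q−1) = 222·150 = 33300.
Need d with 7·d ≡ 1 (mod 33300). Apply the extended Euclidean algorithm:
33300 = 4757×7 + 1
7 = 7×1 + 0
Back-substitute:
1 = 33300 − 4757·7
So 7·(-4757) ≡ 1 (mod 33300), hence d ≡ -4757 ≡ 28543 (mod 33300).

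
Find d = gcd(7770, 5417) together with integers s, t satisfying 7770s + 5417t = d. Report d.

Euclidean algorithm:
7770 = 1*5417 + 2353
5417 = 2*2353 + 711
2353 = 3*711 + 220
711 = 3*220 + 51
220 = 4*51 + 16
51 = 3*16 + 3
16 = 5*3 + 1
3 = 3*1 + 0
gcd(7770, 5417) = 1.
Express as a combination:
1 = 16 − 5·3
1 = −5·51 + 16·16
1 = 16·220 − 69·51
1 = −69·711 + 223·220
1 = 223·2353 − 738·711
1 = −738·5417 + 1699·2353
1 = 1699·7770 − 2437·5417
So 1 = (1699)·7770 + (-2437)·5417.

1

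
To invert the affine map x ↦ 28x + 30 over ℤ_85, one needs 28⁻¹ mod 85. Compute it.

82

Extended Euclidean algorithm:
85 = 3·28 + 1
28 = 28·1 + 0
The gcd is 1. Working backward:
1 = 85 − 3·28
So 28·(-3) ≡ 1 (mod 85), and -3 ≡ 82 (mod 85).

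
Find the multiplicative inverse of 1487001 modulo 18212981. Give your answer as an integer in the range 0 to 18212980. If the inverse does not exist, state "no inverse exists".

3881616

Extended Euclidean algorithm:
18212981 = 12·1487001 + 368969
1487001 = 4·368969 + 11125
368969 = 33·11125 + 1844
11125 = 6·1844 + 61
1844 = 30·61 + 14
61 = 4·14 + 5
14 = 2·5 + 4
5 = 1·4 + 1
4 = 4·1 + 0
gcd = 1, so the inverse exists. Back-substitute:
1 = 5 − 4
1 = −14 + 3·5
1 = 3·61 − 13·14
1 = −13·1844 + 393·61
1 = 393·11125 − 2371·1844
1 = −2371·368969 + 78636·11125
1 = 78636·1487001 − 316915·368969
1 = −316915·18212981 + 3881616·1487001
So 1487001·3881616 ≡ 1 (mod 18212981).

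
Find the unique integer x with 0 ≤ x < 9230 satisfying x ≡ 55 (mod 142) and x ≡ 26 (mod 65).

481

Write x = 55 + 142·k. Then 142·k ≡ 26 − 55 ≡ 36 (mod 65).
Need 142⁻¹ mod 65. Extended Euclid on (65, 12):
65 = 5*12 + 5
12 = 2*5 + 2
5 = 2*2 + 1
2 = 2*1 + 0
Back-substitute:
1 = 5 − 2·2
1 = −2·12 + 5·5
1 = 5·65 − 27·12
142⁻¹ ≡ 38 (mod 65), so k ≡ 38·36 ≡ 3 (mod 65).
x = 55 + 142·3 = 481.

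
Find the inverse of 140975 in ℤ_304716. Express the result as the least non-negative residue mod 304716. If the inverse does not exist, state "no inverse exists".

215855

Run Euclid on (304716, 140975):
304716 = 2·140975 + 22766
140975 = 6·22766 + 4379
22766 = 5·4379 + 871
4379 = 5·871 + 24
871 = 36·24 + 7
24 = 3·7 + 3
7 = 2·3 + 1
3 = 3·1 + 0
The gcd is 1. Working backward:
1 = 7 − 2·3
1 = −2·24 + 7·7
1 = 7·871 − 254·24
1 = −254·4379 + 1277·871
1 = 1277·22766 − 6639·4379
1 = −6639·140975 + 41111·22766
1 = 41111·304716 − 88861·140975
Thus 140975·(-88861) ≡ 1 (mod 304716); reducing, -88861 mod 304716 = 215855.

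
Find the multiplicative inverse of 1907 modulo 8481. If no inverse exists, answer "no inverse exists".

1730

Extended Euclidean algorithm:
8481 = 4×1907 + 853
1907 = 2×853 + 201
853 = 4×201 + 49
201 = 4×49 + 5
49 = 9×5 + 4
5 = 1×4 + 1
4 = 4×1 + 0
Since gcd(1907, 8481) = 1, back-substitute to write 1 as a combination:
1 = 5 − 4
1 = −49 + 10·5
1 = 10·201 − 41·49
1 = −41·853 + 174·201
1 = 174·1907 − 389·853
1 = −389·8481 + 1730·1907
So 1907·1730 ≡ 1 (mod 8481).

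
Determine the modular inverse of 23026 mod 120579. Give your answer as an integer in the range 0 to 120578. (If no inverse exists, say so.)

83425

Apply the Euclidean algorithm to 120579 and 23026:
120579 = 5·23026 + 5449
23026 = 4·5449 + 1230
5449 = 4·1230 + 529
1230 = 2·529 + 172
529 = 3·172 + 13
172 = 13·13 + 3
13 = 4·3 + 1
3 = 3·1 + 0
The gcd is 1. Working backward:
1 = 13 − 4·3
1 = −4·172 + 53·13
1 = 53·529 − 163·172
1 = −163·1230 + 379·529
1 = 379·5449 − 1679·1230
1 = −1679·23026 + 7095·5449
1 = 7095·120579 − 37154·23026
Thus 23026·(-37154) ≡ 1 (mod 120579); reducing, -37154 mod 120579 = 83425.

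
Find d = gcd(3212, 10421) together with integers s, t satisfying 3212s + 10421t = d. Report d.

1

Euclidean algorithm:
10421 = 3×3212 + 785
3212 = 4×785 + 72
785 = 10×72 + 65
72 = 1×65 + 7
65 = 9×7 + 2
7 = 3×2 + 1
2 = 2×1 + 0
gcd(3212, 10421) = 1.
Express as a combination:
1 = 7 − 3·2
1 = −3·65 + 28·7
1 = 28·72 − 31·65
1 = −31·785 + 338·72
1 = 338·3212 − 1383·785
1 = −1383·10421 + 4487·3212
So 1 = (-1383)·10421 + (4487)·3212.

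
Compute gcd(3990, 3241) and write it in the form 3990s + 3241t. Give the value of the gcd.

Euclidean algorithm:
3990 = 1·3241 + 749
3241 = 4·749 + 245
749 = 3·245 + 14
245 = 17·14 + 7
14 = 2·7 + 0
gcd(3990, 3241) = 7.
Working backward:
7 = 245 − 17·14
7 = −17·749 + 52·245
7 = 52·3241 − 225·749
7 = −225·3990 + 277·3241
So 7 = (-225)·3990 + (277)·3241.

7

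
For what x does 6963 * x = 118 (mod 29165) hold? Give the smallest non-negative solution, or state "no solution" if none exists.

First find gcd(6963, 29165):
29165 = 4*6963 + 1313
6963 = 5*1313 + 398
1313 = 3*398 + 119
398 = 3*119 + 41
119 = 2*41 + 37
41 = 1*37 + 4
37 = 9*4 + 1
4 = 4*1 + 0
gcd = 1, so a unique solution mod 29165 exists.
Back-substitute for the Bézout coefficients:
1 = 37 − 9·4
1 = −9·41 + 10·37
1 = 10·119 − 29·41
1 = −29·398 + 97·119
1 = 97·1313 − 320·398
1 = −320·6963 + 1697·1313
1 = 1697·29165 − 7108·6963
So 6963·(-7108) ≡ 1 (mod 29165), giving 6963⁻¹ ≡ 22057.
x ≡ 6963⁻¹·118 ≡ 22057·118 ≡ 7041 (mod 29165).

7041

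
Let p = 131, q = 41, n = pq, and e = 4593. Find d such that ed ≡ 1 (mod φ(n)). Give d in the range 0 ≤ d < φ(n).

257

φ(n) = (p−1)(q−1) = 130·40 = 5200.
Need d with 4593·d ≡ 1 (mod 5200). Apply the extended Euclidean algorithm:
5200 = 1*4593 + 607
4593 = 7*607 + 344
607 = 1*344 + 263
344 = 1*263 + 81
263 = 3*81 + 20
81 = 4*20 + 1
20 = 20*1 + 0
Back-substitute:
1 = 81 − 4·20
1 = −4·263 + 13·81
1 = 13·344 − 17·263
1 = −17·607 + 30·344
1 = 30·4593 − 227·607
1 = −227·5200 + 257·4593
So 4593·257 ≡ 1 (mod 5200), hence d = 257.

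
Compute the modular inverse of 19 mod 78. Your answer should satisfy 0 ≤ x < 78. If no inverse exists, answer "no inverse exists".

37

Apply the Euclidean algorithm to 78 and 19:
78 = 4·19 + 2
19 = 9·2 + 1
2 = 2·1 + 0
Since gcd(19, 78) = 1, back-substitute to write 1 as a combination:
1 = 19 − 9·2
1 = −9·78 + 37·19
So 19·37 ≡ 1 (mod 78).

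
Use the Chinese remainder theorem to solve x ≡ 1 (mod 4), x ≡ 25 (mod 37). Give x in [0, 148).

Write x = 1 + 4·k. Then 4·k ≡ 25 − 1 ≡ 24 (mod 37).
Need 4⁻¹ mod 37. Extended Euclid on (37, 4):
37 = 9·4 + 1
4 = 4·1 + 0
Back-substitute:
1 = 37 − 9·4
4⁻¹ ≡ 28 (mod 37), so k ≡ 28·24 ≡ 6 (mod 37).
x = 1 + 4·6 = 25.

25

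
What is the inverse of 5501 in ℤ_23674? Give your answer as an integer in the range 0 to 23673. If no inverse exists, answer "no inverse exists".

7811

Apply the Euclidean algorithm to 23674 and 5501:
23674 = 4×5501 + 1670
5501 = 3×1670 + 491
1670 = 3×491 + 197
491 = 2×197 + 97
197 = 2×97 + 3
97 = 32×3 + 1
3 = 3×1 + 0
Since gcd(5501, 23674) = 1, back-substitute to write 1 as a combination:
1 = 97 − 32·3
1 = −32·197 + 65·97
1 = 65·491 − 162·197
1 = −162·1670 + 551·491
1 = 551·5501 − 1815·1670
1 = −1815·23674 + 7811·5501
So 5501·7811 ≡ 1 (mod 23674).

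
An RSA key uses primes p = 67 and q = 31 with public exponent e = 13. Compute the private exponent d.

φ(n) = (p−1)(q−1) = 66·30 = 1980.
Need d with 13·d ≡ 1 (mod 1980). Apply the extended Euclidean algorithm:
1980 = 152*13 + 4
13 = 3*4 + 1
4 = 4*1 + 0
Back-substitute:
1 = 13 − 3·4
1 = −3·1980 + 457·13
So 13·457 ≡ 1 (mod 1980), hence d = 457.

457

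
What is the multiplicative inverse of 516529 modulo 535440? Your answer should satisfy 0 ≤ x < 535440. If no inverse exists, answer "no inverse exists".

109489

Apply the Euclidean algorithm to 535440 and 516529:
535440 = 1*516529 + 18911
516529 = 27*18911 + 5932
18911 = 3*5932 + 1115
5932 = 5*1115 + 357
1115 = 3*357 + 44
357 = 8*44 + 5
44 = 8*5 + 4
5 = 1*4 + 1
4 = 4*1 + 0
gcd = 1, so the inverse exists. Back-substitute:
1 = 5 − 4
1 = −44 + 9·5
1 = 9·357 − 73·44
1 = −73·1115 + 228·357
1 = 228·5932 − 1213·1115
1 = −1213·18911 + 3867·5932
1 = 3867·516529 − 105622·18911
1 = −105622·535440 + 109489·516529
So 516529·109489 ≡ 1 (mod 535440).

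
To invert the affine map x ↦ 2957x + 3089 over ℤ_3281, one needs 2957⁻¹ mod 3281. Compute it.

Run Euclid on (3281, 2957):
3281 = 1×2957 + 324
2957 = 9×324 + 41
324 = 7×41 + 37
41 = 1×37 + 4
37 = 9×4 + 1
4 = 4×1 + 0
gcd = 1, so the inverse exists. Back-substitute:
1 = 37 − 9·4
1 = −9·41 + 10·37
1 = 10·324 − 79·41
1 = −79·2957 + 721·324
1 = 721·3281 − 800·2957
Hence 2957⁻¹ ≡ -800 ≡ 2481 (mod 3281).

2481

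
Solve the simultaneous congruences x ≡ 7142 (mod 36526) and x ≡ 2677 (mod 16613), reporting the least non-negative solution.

442190898

Write x = 7142 + 36526·k. Then 36526·k ≡ 2677 − 7142 ≡ 12148 (mod 16613).
Need 36526⁻¹ mod 16613. Extended Euclid on (16613, 3300):
16613 = 5*3300 + 113
3300 = 29*113 + 23
113 = 4*23 + 21
23 = 1*21 + 2
21 = 10*2 + 1
2 = 2*1 + 0
Back-substitute:
1 = 21 − 10·2
1 = −10·23 + 11·21
1 = 11·113 − 54·23
1 = −54·3300 + 1577·113
1 = 1577·16613 − 7939·3300
36526⁻¹ ≡ 8674 (mod 16613), so k ≡ 8674·12148 ≡ 12106 (mod 16613).
x = 7142 + 36526·12106 = 442190898.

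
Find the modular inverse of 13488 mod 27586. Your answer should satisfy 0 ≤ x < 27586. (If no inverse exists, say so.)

no inverse exists

Compute gcd(13488, 27586):
27586 = 2×13488 + 610
13488 = 22×610 + 68
610 = 8×68 + 66
68 = 1×66 + 2
66 = 33×2 + 0
The gcd is 2, not 1, hence no inverse exists.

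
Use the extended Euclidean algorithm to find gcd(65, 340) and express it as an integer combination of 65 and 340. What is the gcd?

Apply Euclid's algorithm to 340 and 65:
340 = 5·65 + 15
65 = 4·15 + 5
15 = 3·5 + 0
gcd(65, 340) = 5.
Express as a combination:
5 = 65 − 4·15
5 = −4·340 + 21·65
So 5 = (-4)·340 + (21)·65.

5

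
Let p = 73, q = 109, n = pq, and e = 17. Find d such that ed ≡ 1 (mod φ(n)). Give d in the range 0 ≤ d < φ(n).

φ(n) = (p−1)(q−1) = 72·108 = 7776.
Need d with 17·d ≡ 1 (mod 7776). Apply the extended Euclidean algorithm:
7776 = 457*17 + 7
17 = 2*7 + 3
7 = 2*3 + 1
3 = 3*1 + 0
Back-substitute:
1 = 7 − 2·3
1 = −2·17 + 5·7
1 = 5·7776 − 2287·17
So 17·(-2287) ≡ 1 (mod 7776), hence d ≡ -2287 ≡ 5489 (mod 7776).

5489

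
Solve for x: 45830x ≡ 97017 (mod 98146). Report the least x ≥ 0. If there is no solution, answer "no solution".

gcd(45830, 98146):
98146 = 2*45830 + 6486
45830 = 7*6486 + 428
6486 = 15*428 + 66
428 = 6*66 + 32
66 = 2*32 + 2
32 = 16*2 + 0
gcd = 2, but 2 ∤ 97017, so the congruence has no solution.

no solution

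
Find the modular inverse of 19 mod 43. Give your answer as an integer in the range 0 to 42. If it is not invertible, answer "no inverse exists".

34

Apply the Euclidean algorithm to 43 and 19:
43 = 2·19 + 5
19 = 3·5 + 4
5 = 1·4 + 1
4 = 4·1 + 0
The gcd is 1. Working backward:
1 = 5 − 4
1 = −19 + 4·5
1 = 4·43 − 9·19
Thus 19·(-9) ≡ 1 (mod 43); reducing, -9 mod 43 = 34.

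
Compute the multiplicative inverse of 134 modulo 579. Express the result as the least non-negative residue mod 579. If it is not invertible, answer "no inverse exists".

350

Extended Euclidean algorithm:
579 = 4*134 + 43
134 = 3*43 + 5
43 = 8*5 + 3
5 = 1*3 + 2
3 = 1*2 + 1
2 = 2*1 + 0
Since gcd(134, 579) = 1, back-substitute to write 1 as a combination:
1 = 3 − 2
1 = −5 + 2·3
1 = 2·43 − 17·5
1 = −17·134 + 53·43
1 = 53·579 − 229·134
Hence 134⁻¹ ≡ -229 ≡ 350 (mod 579).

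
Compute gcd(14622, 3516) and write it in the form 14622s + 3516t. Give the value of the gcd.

6

Apply Euclid's algorithm to 14622 and 3516:
14622 = 4×3516 + 558
3516 = 6×558 + 168
558 = 3×168 + 54
168 = 3×54 + 6
54 = 9×6 + 0
gcd(14622, 3516) = 6.
Express as a combination:
6 = 168 − 3·54
6 = −3·558 + 10·168
6 = 10·3516 − 63·558
6 = −63·14622 + 262·3516
So 6 = (-63)·14622 + (262)·3516.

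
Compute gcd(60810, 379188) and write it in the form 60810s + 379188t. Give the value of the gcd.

6

Repeated division:
379188 = 6×60810 + 14328
60810 = 4×14328 + 3498
14328 = 4×3498 + 336
3498 = 10×336 + 138
336 = 2×138 + 60
138 = 2×60 + 18
60 = 3×18 + 6
18 = 3×6 + 0
gcd(60810, 379188) = 6.
Back-substituting:
6 = 60 − 3·18
6 = −3·138 + 7·60
6 = 7·336 − 17·138
6 = −17·3498 + 177·336
6 = 177·14328 − 725·3498
6 = −725·60810 + 3077·14328
6 = 3077·379188 − 19187·60810
So 6 = (3077)·379188 + (-19187)·60810.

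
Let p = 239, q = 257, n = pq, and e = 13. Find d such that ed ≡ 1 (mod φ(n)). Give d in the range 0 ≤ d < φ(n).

φ(n) = (p−1)(q−1) = 238·256 = 60928.
Need d with 13·d ≡ 1 (mod 60928). Apply the extended Euclidean algorithm:
60928 = 4686·13 + 10
13 = 1·10 + 3
10 = 3·3 + 1
3 = 3·1 + 0
Back-substitute:
1 = 10 − 3·3
1 = −3·13 + 4·10
1 = 4·60928 − 18747·13
So 13·(-18747) ≡ 1 (mod 60928), hence d ≡ -18747 ≡ 42181 (mod 60928).

42181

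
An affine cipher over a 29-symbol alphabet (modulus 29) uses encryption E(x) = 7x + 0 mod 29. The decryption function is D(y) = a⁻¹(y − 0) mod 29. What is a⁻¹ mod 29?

gcd(29, 7) by repeated division:
29 = 4·7 + 1
7 = 7·1 + 0
gcd = 1, so the inverse exists. Back-substitute:
1 = 29 − 4·7
Thus 7·(-4) ≡ 1 (mod 29); reducing, -4 mod 29 = 25.

25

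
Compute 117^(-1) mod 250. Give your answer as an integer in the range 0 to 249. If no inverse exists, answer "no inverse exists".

203

Apply the Euclidean algorithm to 250 and 117:
250 = 2*117 + 16
117 = 7*16 + 5
16 = 3*5 + 1
5 = 5*1 + 0
Since gcd(117, 250) = 1, back-substitute to write 1 as a combination:
1 = 16 − 3·5
1 = −3·117 + 22·16
1 = 22·250 − 47·117
Thus 117·(-47) ≡ 1 (mod 250); reducing, -47 mod 250 = 203.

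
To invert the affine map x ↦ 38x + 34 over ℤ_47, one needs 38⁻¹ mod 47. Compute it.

Run Euclid on (47, 38):
47 = 1*38 + 9
38 = 4*9 + 2
9 = 4*2 + 1
2 = 2*1 + 0
Since gcd(38, 47) = 1, back-substitute to write 1 as a combination:
1 = 9 − 4·2
1 = −4·38 + 17·9
1 = 17·47 − 21·38
Hence 38⁻¹ ≡ -21 ≡ 26 (mod 47).

26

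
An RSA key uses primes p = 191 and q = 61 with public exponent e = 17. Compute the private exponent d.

3353

φ(n) = (p−1)(q−1) = 190·60 = 11400.
Need d with 17·d ≡ 1 (mod 11400). Apply the extended Euclidean algorithm:
11400 = 670*17 + 10
17 = 1*10 + 7
10 = 1*7 + 3
7 = 2*3 + 1
3 = 3*1 + 0
Back-substitute:
1 = 7 − 2·3
1 = −2·10 + 3·7
1 = 3·17 − 5·10
1 = −5·11400 + 3353·17
So 17·3353 ≡ 1 (mod 11400), hence d = 3353.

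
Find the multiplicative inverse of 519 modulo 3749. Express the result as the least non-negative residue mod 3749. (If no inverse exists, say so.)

Run Euclid on (3749, 519):
3749 = 7×519 + 116
519 = 4×116 + 55
116 = 2×55 + 6
55 = 9×6 + 1
6 = 6×1 + 0
The gcd is 1. Working backward:
1 = 55 − 9·6
1 = −9·116 + 19·55
1 = 19·519 − 85·116
1 = −85·3749 + 614·519
So 519·614 ≡ 1 (mod 3749).

614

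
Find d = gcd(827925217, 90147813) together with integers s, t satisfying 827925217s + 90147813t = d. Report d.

Apply Euclid's algorithm to 827925217 and 90147813:
827925217 = 9×90147813 + 16594900
90147813 = 5×16594900 + 7173313
16594900 = 2×7173313 + 2248274
7173313 = 3×2248274 + 428491
2248274 = 5×428491 + 105819
428491 = 4×105819 + 5215
105819 = 20×5215 + 1519
5215 = 3×1519 + 658
1519 = 2×658 + 203
658 = 3×203 + 49
203 = 4×49 + 7
49 = 7×7 + 0
gcd(827925217, 90147813) = 7.
Working backward:
7 = 203 − 4·49
7 = −4·658 + 13·203
7 = 13·1519 − 30·658
7 = −30·5215 + 103·1519
7 = 103·105819 − 2090·5215
7 = −2090·428491 + 8463·105819
7 = 8463·2248274 − 44405·428491
7 = −44405·7173313 + 141678·2248274
7 = 141678·16594900 − 327761·7173313
7 = −327761·90147813 + 1780483·16594900
7 = 1780483·827925217 − 16352108·90147813
So 7 = (1780483)·827925217 + (-16352108)·90147813.

7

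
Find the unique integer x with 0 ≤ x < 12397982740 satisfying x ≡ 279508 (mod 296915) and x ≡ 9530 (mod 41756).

11249201198

Write x = 279508 + 296915·k. Then 296915·k ≡ 9530 − 279508 ≡ 22314 (mod 41756).
Need 296915⁻¹ mod 41756. Extended Euclid on (41756, 4623):
41756 = 9·4623 + 149
4623 = 31·149 + 4
149 = 37·4 + 1
4 = 4·1 + 0
Back-substitute:
1 = 149 − 37·4
1 = −37·4623 + 1148·149
1 = 1148·41756 − 10369·4623
296915⁻¹ ≡ 31387 (mod 41756), so k ≡ 31387·22314 ≡ 37886 (mod 41756).
x = 279508 + 296915·37886 = 11249201198.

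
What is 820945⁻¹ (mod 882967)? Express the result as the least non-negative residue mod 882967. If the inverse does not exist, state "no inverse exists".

Apply the Euclidean algorithm to 882967 and 820945:
882967 = 1×820945 + 62022
820945 = 13×62022 + 14659
62022 = 4×14659 + 3386
14659 = 4×3386 + 1115
3386 = 3×1115 + 41
1115 = 27×41 + 8
41 = 5×8 + 1
8 = 8×1 + 0
gcd = 1, so the inverse exists. Back-substitute:
1 = 41 − 5·8
1 = −5·1115 + 136·41
1 = 136·3386 − 413·1115
1 = −413·14659 + 1788·3386
1 = 1788·62022 − 7565·14659
1 = −7565·820945 + 100133·62022
1 = 100133·882967 − 107698·820945
Hence 820945⁻¹ ≡ -107698 ≡ 775269 (mod 882967).

775269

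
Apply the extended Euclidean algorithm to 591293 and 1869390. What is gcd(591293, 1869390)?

Repeated division:
1869390 = 3·591293 + 95511
591293 = 6·95511 + 18227
95511 = 5·18227 + 4376
18227 = 4·4376 + 723
4376 = 6·723 + 38
723 = 19·38 + 1
38 = 38·1 + 0
gcd(591293, 1869390) = 1.
Back-substituting:
1 = 723 − 19·38
1 = −19·4376 + 115·723
1 = 115·18227 − 479·4376
1 = −479·95511 + 2510·18227
1 = 2510·591293 − 15539·95511
1 = −15539·1869390 + 49127·591293
So 1 = (-15539)·1869390 + (49127)·591293.

1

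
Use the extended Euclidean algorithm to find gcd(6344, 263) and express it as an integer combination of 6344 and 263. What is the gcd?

Apply Euclid's algorithm to 6344 and 263:
6344 = 24×263 + 32
263 = 8×32 + 7
32 = 4×7 + 4
7 = 1×4 + 3
4 = 1×3 + 1
3 = 3×1 + 0
gcd(6344, 263) = 1.
Express as a combination:
1 = 4 − 3
1 = −7 + 2·4
1 = 2·32 − 9·7
1 = −9·263 + 74·32
1 = 74·6344 − 1785·263
So 1 = (74)·6344 + (-1785)·263.

1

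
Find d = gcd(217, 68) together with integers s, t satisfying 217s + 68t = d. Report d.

Apply Euclid's algorithm to 217 and 68:
217 = 3·68 + 13
68 = 5·13 + 3
13 = 4·3 + 1
3 = 3·1 + 0
gcd(217, 68) = 1.
Express as a combination:
1 = 13 − 4·3
1 = −4·68 + 21·13
1 = 21·217 − 67·68
So 1 = (21)·217 + (-67)·68.

1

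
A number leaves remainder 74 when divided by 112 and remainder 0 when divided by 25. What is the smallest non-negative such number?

Write x = 74 + 112·k. Then 112·k ≡ 0 − 74 ≡ 1 (mod 25).
Need 112⁻¹ mod 25. Extended Euclid on (25, 12):
25 = 2*12 + 1
12 = 12*1 + 0
Back-substitute:
1 = 25 − 2·12
112⁻¹ ≡ 23 (mod 25), so k ≡ 23·1 ≡ 23 (mod 25).
x = 74 + 112·23 = 2650.

2650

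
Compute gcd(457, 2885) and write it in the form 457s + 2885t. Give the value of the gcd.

1

Euclidean algorithm:
2885 = 6·457 + 143
457 = 3·143 + 28
143 = 5·28 + 3
28 = 9·3 + 1
3 = 3·1 + 0
gcd(457, 2885) = 1.
Express as a combination:
1 = 28 − 9·3
1 = −9·143 + 46·28
1 = 46·457 − 147·143
1 = −147·2885 + 928·457
So 1 = (-147)·2885 + (928)·457.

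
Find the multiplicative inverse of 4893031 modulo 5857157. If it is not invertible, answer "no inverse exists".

4076978

Extended Euclidean algorithm:
5857157 = 1*4893031 + 964126
4893031 = 5*964126 + 72401
964126 = 13*72401 + 22913
72401 = 3*22913 + 3662
22913 = 6*3662 + 941
3662 = 3*941 + 839
941 = 1*839 + 102
839 = 8*102 + 23
102 = 4*23 + 10
23 = 2*10 + 3
10 = 3*3 + 1
3 = 3*1 + 0
Since gcd(4893031, 5857157) = 1, back-substitute to write 1 as a combination:
1 = 10 − 3·3
1 = −3·23 + 7·10
1 = 7·102 − 31·23
1 = −31·839 + 255·102
1 = 255·941 − 286·839
1 = −286·3662 + 1113·941
1 = 1113·22913 − 6964·3662
1 = −6964·72401 + 22005·22913
1 = 22005·964126 − 293029·72401
1 = −293029·4893031 + 1487150·964126
1 = 1487150·5857157 − 1780179·4893031
Hence 4893031⁻¹ ≡ -1780179 ≡ 4076978 (mod 5857157).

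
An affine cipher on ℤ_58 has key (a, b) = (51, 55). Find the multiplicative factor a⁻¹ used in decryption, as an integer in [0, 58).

gcd(58, 51) by repeated division:
58 = 1·51 + 7
51 = 7·7 + 2
7 = 3·2 + 1
2 = 2·1 + 0
The gcd is 1. Working backward:
1 = 7 − 3·2
1 = −3·51 + 22·7
1 = 22·58 − 25·51
Hence 51⁻¹ ≡ -25 ≡ 33 (mod 58).

33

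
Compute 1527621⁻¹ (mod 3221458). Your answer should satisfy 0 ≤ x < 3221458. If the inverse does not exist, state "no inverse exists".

346787

Apply the Euclidean algorithm to 3221458 and 1527621:
3221458 = 2×1527621 + 166216
1527621 = 9×166216 + 31677
166216 = 5×31677 + 7831
31677 = 4×7831 + 353
7831 = 22×353 + 65
353 = 5×65 + 28
65 = 2×28 + 9
28 = 3×9 + 1
9 = 9×1 + 0
gcd = 1, so the inverse exists. Back-substitute:
1 = 28 − 3·9
1 = −3·65 + 7·28
1 = 7·353 − 38·65
1 = −38·7831 + 843·353
1 = 843·31677 − 3410·7831
1 = −3410·166216 + 17893·31677
1 = 17893·1527621 − 164447·166216
1 = −164447·3221458 + 346787·1527621
So 1527621·346787 ≡ 1 (mod 3221458).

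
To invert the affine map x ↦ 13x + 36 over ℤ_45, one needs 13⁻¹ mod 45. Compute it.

7

Run Euclid on (45, 13):
45 = 3×13 + 6
13 = 2×6 + 1
6 = 6×1 + 0
gcd = 1, so the inverse exists. Back-substitute:
1 = 13 − 2·6
1 = −2·45 + 7·13
So 13·7 ≡ 1 (mod 45).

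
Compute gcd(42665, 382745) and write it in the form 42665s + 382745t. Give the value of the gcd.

Repeated division:
382745 = 8×42665 + 41425
42665 = 1×41425 + 1240
41425 = 33×1240 + 505
1240 = 2×505 + 230
505 = 2×230 + 45
230 = 5×45 + 5
45 = 9×5 + 0
gcd(42665, 382745) = 5.
Express as a combination:
5 = 230 − 5·45
5 = −5·505 + 11·230
5 = 11·1240 − 27·505
5 = −27·41425 + 902·1240
5 = 902·42665 − 929·41425
5 = −929·382745 + 8334·42665
So 5 = (-929)·382745 + (8334)·42665.

5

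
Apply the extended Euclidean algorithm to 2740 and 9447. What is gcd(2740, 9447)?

Repeated division:
9447 = 3*2740 + 1227
2740 = 2*1227 + 286
1227 = 4*286 + 83
286 = 3*83 + 37
83 = 2*37 + 9
37 = 4*9 + 1
9 = 9*1 + 0
gcd(2740, 9447) = 1.
Working backward:
1 = 37 − 4·9
1 = −4·83 + 9·37
1 = 9·286 − 31·83
1 = −31·1227 + 133·286
1 = 133·2740 − 297·1227
1 = −297·9447 + 1024·2740
So 1 = (-297)·9447 + (1024)·2740.

1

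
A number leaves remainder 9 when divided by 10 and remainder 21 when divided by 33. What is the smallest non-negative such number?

219

Write x = 9 + 10·k. Then 10·k ≡ 21 − 9 ≡ 12 (mod 33).
Need 10⁻¹ mod 33. Extended Euclid on (33, 10):
33 = 3*10 + 3
10 = 3*3 + 1
3 = 3*1 + 0
Back-substitute:
1 = 10 − 3·3
1 = −3·33 + 10·10
10⁻¹ ≡ 10 (mod 33), so k ≡ 10·12 ≡ 21 (mod 33).
x = 9 + 10·21 = 219.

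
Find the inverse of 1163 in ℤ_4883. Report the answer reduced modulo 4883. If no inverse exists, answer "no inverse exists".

613

Apply the Euclidean algorithm to 4883 and 1163:
4883 = 4·1163 + 231
1163 = 5·231 + 8
231 = 28·8 + 7
8 = 1·7 + 1
7 = 7·1 + 0
The gcd is 1. Working backward:
1 = 8 − 7
1 = −231 + 29·8
1 = 29·1163 − 146·231
1 = −146·4883 + 613·1163
So 1163·613 ≡ 1 (mod 4883).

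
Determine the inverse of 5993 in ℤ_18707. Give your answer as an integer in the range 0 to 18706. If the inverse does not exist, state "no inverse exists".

no inverse exists

Compute gcd(5993, 18707):
18707 = 3*5993 + 728
5993 = 8*728 + 169
728 = 4*169 + 52
169 = 3*52 + 13
52 = 4*13 + 0
The gcd is 13, not 1, hence no inverse exists.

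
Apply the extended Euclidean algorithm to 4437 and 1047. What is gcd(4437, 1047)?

3

Apply Euclid's algorithm to 4437 and 1047:
4437 = 4·1047 + 249
1047 = 4·249 + 51
249 = 4·51 + 45
51 = 1·45 + 6
45 = 7·6 + 3
6 = 2·3 + 0
gcd(4437, 1047) = 3.
Back-substituting:
3 = 45 − 7·6
3 = −7·51 + 8·45
3 = 8·249 − 39·51
3 = −39·1047 + 164·249
3 = 164·4437 − 695·1047
So 3 = (164)·4437 + (-695)·1047.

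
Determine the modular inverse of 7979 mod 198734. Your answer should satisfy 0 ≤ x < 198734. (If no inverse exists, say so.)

183715

Run Euclid on (198734, 7979):
198734 = 24·7979 + 7238
7979 = 1·7238 + 741
7238 = 9·741 + 569
741 = 1·569 + 172
569 = 3·172 + 53
172 = 3·53 + 13
53 = 4·13 + 1
13 = 13·1 + 0
The gcd is 1. Working backward:
1 = 53 − 4·13
1 = −4·172 + 13·53
1 = 13·569 − 43·172
1 = −43·741 + 56·569
1 = 56·7238 − 547·741
1 = −547·7979 + 603·7238
1 = 603·198734 − 15019·7979
Thus 7979·(-15019) ≡ 1 (mod 198734); reducing, -15019 mod 198734 = 183715.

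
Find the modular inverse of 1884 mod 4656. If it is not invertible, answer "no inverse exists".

no inverse exists

Compute gcd(1884, 4656):
4656 = 2×1884 + 888
1884 = 2×888 + 108
888 = 8×108 + 24
108 = 4×24 + 12
24 = 2×12 + 0
gcd(1884, 4656) = 12 ≠ 1, so 1884 has no multiplicative inverse modulo 4656.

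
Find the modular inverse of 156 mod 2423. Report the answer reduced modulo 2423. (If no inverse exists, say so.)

1693

Run Euclid on (2423, 156):
2423 = 15×156 + 83
156 = 1×83 + 73
83 = 1×73 + 10
73 = 7×10 + 3
10 = 3×3 + 1
3 = 3×1 + 0
Since gcd(156, 2423) = 1, back-substitute to write 1 as a combination:
1 = 10 − 3·3
1 = −3·73 + 22·10
1 = 22·83 − 25·73
1 = −25·156 + 47·83
1 = 47·2423 − 730·156
So 156·(-730) ≡ 1 (mod 2423), and -730 ≡ 1693 (mod 2423).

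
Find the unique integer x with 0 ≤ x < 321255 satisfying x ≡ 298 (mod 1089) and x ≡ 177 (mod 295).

142957

Write x = 298 + 1089·k. Then 1089·k ≡ 177 − 298 ≡ 174 (mod 295).
Need 1089⁻¹ mod 295. Extended Euclid on (295, 204):
295 = 1×204 + 91
204 = 2×91 + 22
91 = 4×22 + 3
22 = 7×3 + 1
3 = 3×1 + 0
Back-substitute:
1 = 22 − 7·3
1 = −7·91 + 29·22
1 = 29·204 − 65·91
1 = −65·295 + 94·204
1089⁻¹ ≡ 94 (mod 295), so k ≡ 94·174 ≡ 131 (mod 295).
x = 298 + 1089·131 = 142957.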